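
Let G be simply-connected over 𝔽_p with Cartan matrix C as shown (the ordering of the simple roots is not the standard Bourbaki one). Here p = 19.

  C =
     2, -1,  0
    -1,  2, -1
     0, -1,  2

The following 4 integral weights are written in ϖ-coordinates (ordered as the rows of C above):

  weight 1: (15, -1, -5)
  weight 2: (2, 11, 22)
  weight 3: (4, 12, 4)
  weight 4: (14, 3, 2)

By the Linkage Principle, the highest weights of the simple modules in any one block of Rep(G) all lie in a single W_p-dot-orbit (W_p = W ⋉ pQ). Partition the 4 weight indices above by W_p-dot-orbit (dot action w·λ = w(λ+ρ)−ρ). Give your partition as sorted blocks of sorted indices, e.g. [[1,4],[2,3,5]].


Type A_3, rank 3, |W|=24; reorder rows/cols to standard.

Alcove-folded reps (p=19, 4 weights, presented ϖ-order):

  λ_1 → (12, 4, 0);  λ_2 → (12, 4, 0);  λ_3 → (1, 13, 1);  λ_4 → (12, 4, 0)

Linkage partition of the 4 weights (2 classes, p=19):

[[1, 2, 4], [3]]


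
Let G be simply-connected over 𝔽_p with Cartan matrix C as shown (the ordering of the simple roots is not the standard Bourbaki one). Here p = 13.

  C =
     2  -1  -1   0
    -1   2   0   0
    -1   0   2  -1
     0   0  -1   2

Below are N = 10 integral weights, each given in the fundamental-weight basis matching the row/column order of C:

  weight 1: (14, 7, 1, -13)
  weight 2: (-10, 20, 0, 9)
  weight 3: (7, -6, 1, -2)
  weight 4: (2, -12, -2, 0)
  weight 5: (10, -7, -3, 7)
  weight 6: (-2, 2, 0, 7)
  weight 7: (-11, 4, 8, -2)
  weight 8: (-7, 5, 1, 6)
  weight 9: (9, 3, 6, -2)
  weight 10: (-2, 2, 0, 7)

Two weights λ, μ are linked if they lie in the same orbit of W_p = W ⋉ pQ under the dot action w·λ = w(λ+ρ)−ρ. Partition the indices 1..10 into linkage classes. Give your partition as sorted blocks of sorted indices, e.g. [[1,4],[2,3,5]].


A_4 Cartan matrix, 4 simple roots permuted; ρ=(1,1,1,1).

Ā_13 reps of the 10 weights (A_4, coords as presented):

  1: (1, 2, 0, 8)
  2: (1, 2, 0, 8)
  3: (3, 5, 1, 1)
  4: (1, 2, 0, 8)
  5: (3, 2, 2, 2)
  6: (1, 2, 0, 8)
  7: (3, 5, 1, 1)
  8: (2, 0, 4, 3)
  9: (5, 1, 1, 3)
  10: (1, 2, 0, 8)

Grouping the 10 weights by Ā_13-representative: 5 linkage classes.

[[1, 2, 4, 6, 10], [3, 7], [5], [8], [9]]


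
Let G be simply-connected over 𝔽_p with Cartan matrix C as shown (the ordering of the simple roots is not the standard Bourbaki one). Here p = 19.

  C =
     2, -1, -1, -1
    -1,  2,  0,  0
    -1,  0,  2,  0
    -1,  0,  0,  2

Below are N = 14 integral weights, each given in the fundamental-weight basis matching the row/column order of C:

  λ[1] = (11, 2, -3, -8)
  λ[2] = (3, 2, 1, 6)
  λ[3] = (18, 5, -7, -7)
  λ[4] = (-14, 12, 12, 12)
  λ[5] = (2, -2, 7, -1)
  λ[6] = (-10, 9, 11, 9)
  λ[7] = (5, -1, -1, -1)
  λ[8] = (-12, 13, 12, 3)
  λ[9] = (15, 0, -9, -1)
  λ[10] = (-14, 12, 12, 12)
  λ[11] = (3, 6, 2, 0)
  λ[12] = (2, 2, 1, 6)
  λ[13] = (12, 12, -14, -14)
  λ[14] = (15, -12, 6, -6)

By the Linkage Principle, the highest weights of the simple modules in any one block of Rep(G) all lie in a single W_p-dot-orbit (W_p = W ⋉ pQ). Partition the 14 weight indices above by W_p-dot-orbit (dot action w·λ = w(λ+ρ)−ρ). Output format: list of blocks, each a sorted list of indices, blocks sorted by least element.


Type D_4, rank 4, |W|=192; reorder rows/cols to standard.

Ā_19 reps of the 14 weights (D_4, coords as presented):

  λ_1 → (3, 3, 2, 7)
  λ_2 → (3, 3, 2, 7)
  λ_3 → (6, 0, 0, 0)
  λ_4 → (6, 0, 0, 0)
  λ_5 → (2, 1, 8, 0)
  λ_6 → (5, 1, 3, 1)
  λ_7 → (6, 0, 0, 0)
  λ_8 → (3, 3, 2, 7)
  λ_9 → (2, 1, 8, 0)
  λ_10 → (6, 0, 0, 0)
  λ_11 → (4, 7, 3, 1)
  λ_12 → (3, 3, 2, 7)
  λ_13 → (6, 0, 0, 0)
  λ_14 → (4, 7, 3, 1)

Linkage partition of the 14 weights (5 classes, p=19):

[[1, 2, 8, 12], [3, 4, 7, 10, 13], [5, 9], [6], [11, 14]]


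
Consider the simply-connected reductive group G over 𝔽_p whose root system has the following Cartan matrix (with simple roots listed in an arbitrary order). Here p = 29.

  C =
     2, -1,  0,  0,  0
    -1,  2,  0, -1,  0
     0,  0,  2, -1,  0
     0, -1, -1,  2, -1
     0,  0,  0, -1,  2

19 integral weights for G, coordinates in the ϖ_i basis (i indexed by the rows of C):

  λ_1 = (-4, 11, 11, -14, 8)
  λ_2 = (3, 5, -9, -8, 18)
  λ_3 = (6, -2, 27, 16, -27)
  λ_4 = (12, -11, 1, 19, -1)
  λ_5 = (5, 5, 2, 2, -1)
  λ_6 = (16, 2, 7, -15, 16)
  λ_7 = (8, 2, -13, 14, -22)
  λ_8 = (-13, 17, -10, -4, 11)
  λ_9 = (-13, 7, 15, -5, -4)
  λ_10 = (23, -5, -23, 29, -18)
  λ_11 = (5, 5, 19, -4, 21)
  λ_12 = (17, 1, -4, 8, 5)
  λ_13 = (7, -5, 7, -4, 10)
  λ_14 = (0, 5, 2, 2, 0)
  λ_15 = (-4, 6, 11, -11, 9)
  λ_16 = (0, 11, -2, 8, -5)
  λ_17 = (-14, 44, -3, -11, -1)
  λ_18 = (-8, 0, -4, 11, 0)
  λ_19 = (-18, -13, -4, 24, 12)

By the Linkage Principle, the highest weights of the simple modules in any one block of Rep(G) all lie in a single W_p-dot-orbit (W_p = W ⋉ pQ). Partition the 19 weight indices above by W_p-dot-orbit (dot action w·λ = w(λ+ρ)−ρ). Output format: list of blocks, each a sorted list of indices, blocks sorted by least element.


D_5 Cartan matrix, 5 simple roots permuted; ρ=(1,1,1,1,1).

λ_j+ρ reflected into Ā_29 (⟨·,θ^∨⟩≤29); 5-tuples as given:

    λ_1 → (1, 3, 1, 4, 4)
    λ_2 → (5, 3, 6, 1, 3)
    λ_3 → (1, 6, 3, 3, 1)
    λ_4 → (3, 3, 2, 4, 0)
    λ_5 → (6, 6, 3, 3, 0)
    λ_6 → (6, 6, 3, 3, 0)
    λ_7 → (6, 6, 3, 3, 0)
    λ_8 → (6, 6, 3, 3, 0)
    λ_9 → (1, 3, 1, 4, 4)
    λ_10 → (1, 3, 1, 4, 4)
    λ_11 → (3, 3, 2, 4, 0)
    λ_12 → (6, 6, 3, 3, 0)
    λ_13 → (1, 3, 1, 4, 4)
    λ_14 → (1, 6, 3, 3, 1)
    λ_15 → (3, 3, 2, 4, 0)
    λ_16 → (1, 3, 1, 4, 4)
    λ_17 → (3, 3, 2, 4, 0)
    λ_18 → (1, 6, 3, 3, 1)
    λ_19 → (3, 3, 2, 4, 0)

The 19 indices split into 5 linkage classes (same alcove rep ⇔ same W_29-dot-orbit):

[[1, 9, 10, 13, 16], [2], [3, 14, 18], [4, 11, 15, 17, 19], [5, 6, 7, 8, 12]]


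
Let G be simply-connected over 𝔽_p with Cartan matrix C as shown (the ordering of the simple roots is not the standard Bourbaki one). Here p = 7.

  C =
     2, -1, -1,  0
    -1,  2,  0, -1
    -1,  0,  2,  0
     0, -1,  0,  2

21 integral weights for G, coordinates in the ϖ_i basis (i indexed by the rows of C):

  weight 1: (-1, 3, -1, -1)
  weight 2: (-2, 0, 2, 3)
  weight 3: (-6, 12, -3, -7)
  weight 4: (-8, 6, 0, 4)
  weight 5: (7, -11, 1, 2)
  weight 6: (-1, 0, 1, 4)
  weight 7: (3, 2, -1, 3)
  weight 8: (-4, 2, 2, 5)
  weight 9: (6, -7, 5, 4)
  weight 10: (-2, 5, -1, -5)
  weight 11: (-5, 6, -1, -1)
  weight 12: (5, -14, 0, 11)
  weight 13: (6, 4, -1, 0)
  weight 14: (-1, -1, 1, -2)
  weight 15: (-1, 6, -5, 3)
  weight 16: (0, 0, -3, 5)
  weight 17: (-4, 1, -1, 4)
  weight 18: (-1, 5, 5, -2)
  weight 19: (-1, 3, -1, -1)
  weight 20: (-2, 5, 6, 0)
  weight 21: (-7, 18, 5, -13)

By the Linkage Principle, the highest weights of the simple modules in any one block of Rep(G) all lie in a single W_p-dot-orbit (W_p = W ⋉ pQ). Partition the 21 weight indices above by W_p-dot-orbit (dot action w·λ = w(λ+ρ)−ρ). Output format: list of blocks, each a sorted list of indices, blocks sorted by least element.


Root system A_4: the 4×4 matrix C matches after relabeling.

Alcove-folded reps (p=7, 21 weights, presented ϖ-order):

  λ_1 → (0, 4, 0, 0);  λ_2 → (1, 0, 2, 4);  λ_3 → (1, 0, 1, 0);  λ_4 → (1, 0, 1, 0);  λ_5 → (1, 0, 2, 4);  λ_6 → (0, 1, 1, 4);  λ_7 → (0, 3, 4, 0);  λ_8 → (1, 0, 2, 4);  λ_9 → (1, 0, 0, 5);  λ_10 → (0, 1, 1, 4);  λ_11 → (0, 3, 4, 0);  λ_12 → (1, 0, 0, 5);  λ_13 → (1, 0, 1, 0);  λ_14 → (1, 0, 1, 0);  λ_15 → (0, 3, 4, 0);  λ_16 → (1, 0, 0, 5);  λ_17 → (1, 0, 2, 4);  λ_18 → (0, 1, 1, 4);  λ_19 → (0, 4, 0, 0);  λ_20 → (1, 0, 0, 5);  λ_21 → (1, 0, 1, 0)

Grouping the 21 weights by Ā_7-representative: 6 linkage classes.

[[1, 19], [2, 5, 8, 17], [3, 4, 13, 14, 21], [6, 10, 18], [7, 11, 15], [9, 12, 16, 20]]


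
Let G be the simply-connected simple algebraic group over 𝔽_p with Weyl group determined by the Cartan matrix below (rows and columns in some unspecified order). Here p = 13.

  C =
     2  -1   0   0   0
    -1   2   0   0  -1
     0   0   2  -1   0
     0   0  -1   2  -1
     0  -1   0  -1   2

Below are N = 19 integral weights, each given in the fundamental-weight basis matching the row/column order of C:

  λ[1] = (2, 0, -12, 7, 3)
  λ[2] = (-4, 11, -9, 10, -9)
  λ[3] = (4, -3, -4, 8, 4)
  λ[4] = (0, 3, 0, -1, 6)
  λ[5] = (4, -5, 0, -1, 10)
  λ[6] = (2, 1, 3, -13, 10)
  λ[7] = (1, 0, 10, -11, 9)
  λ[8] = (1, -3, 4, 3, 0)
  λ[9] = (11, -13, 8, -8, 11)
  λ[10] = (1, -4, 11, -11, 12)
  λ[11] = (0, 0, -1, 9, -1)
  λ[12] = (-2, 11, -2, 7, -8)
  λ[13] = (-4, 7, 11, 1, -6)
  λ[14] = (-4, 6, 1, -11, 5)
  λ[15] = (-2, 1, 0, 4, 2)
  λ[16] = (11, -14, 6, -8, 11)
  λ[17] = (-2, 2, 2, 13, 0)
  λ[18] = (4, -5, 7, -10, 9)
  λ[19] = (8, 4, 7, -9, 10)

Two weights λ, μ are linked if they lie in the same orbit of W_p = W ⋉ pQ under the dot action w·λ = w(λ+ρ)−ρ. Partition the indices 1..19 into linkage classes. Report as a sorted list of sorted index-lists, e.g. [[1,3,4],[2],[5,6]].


A_5 Cartan matrix, 5 simple roots permuted; ρ=(1,1,1,1,1).

Folding the 19 weights λ_j+ρ into Ā_13 (reps in the given 5-coord order):

  λ_1+ρ ↦ (0, 1, 5, 3, 1)
  λ_2+ρ ↦ (1, 1, 1, 5, 3)
  λ_3+ρ ↦ (1, 1, 1, 5, 3)
  λ_4+ρ ↦ (1, 4, 1, 0, 7)
  λ_5+ρ ↦ (1, 4, 1, 0, 7)
  λ_6+ρ ↦ (0, 1, 5, 3, 1)
  λ_7+ρ ↦ (1, 1, 0, 10, 0)
  λ_8+ρ ↦ (0, 1, 5, 3, 1)
  λ_9+ρ ↦ (1, 4, 1, 0, 7)
  λ_10+ρ ↦ (1, 1, 0, 10, 0)
  λ_11+ρ ↦ (1, 1, 0, 10, 0)
  λ_12+ρ ↦ (1, 4, 1, 0, 7)
  λ_13+ρ ↦ (0, 1, 5, 3, 1)
  λ_14+ρ ↦ (3, 0, 6, 2, 2)
  λ_15+ρ ↦ (1, 1, 1, 5, 3)
  λ_16+ρ ↦ (1, 4, 1, 0, 7)
  λ_17+ρ ↦ (1, 1, 1, 5, 3)
  λ_18+ρ ↦ (1, 1, 1, 5, 3)
  λ_19+ρ ↦ (0, 1, 5, 3, 1)

Linkage partition of the 19 weights (5 classes, p=13):

[[1, 6, 8, 13, 19], [2, 3, 15, 17, 18], [4, 5, 9, 12, 16], [7, 10, 11], [14]]


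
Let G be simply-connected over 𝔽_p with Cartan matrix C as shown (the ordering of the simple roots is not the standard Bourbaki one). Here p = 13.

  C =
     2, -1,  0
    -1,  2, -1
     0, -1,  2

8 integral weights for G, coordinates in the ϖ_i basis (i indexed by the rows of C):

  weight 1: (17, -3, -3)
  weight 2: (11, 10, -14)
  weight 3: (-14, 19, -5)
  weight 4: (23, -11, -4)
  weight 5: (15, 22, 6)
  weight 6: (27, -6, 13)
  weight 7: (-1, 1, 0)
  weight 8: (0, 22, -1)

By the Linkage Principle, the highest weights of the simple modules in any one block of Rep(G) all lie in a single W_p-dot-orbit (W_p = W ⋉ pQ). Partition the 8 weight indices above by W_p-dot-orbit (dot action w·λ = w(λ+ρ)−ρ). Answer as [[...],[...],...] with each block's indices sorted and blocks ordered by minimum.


Cartan matrix: type A_3 (|W|=24); un-permuting the 3 rows.

Each λ_j+ρ reduced to Ā_13; 3-tuples below use C's row order:

  λ_1 → (8, 1, 2)
  λ_2 → (0, 2, 1)
  λ_3 → (6, 0, 3)
  λ_4 → (0, 2, 1)
  λ_5 → (6, 0, 3)
  λ_6 → (8, 1, 2)
  λ_7 → (0, 2, 1)
  λ_8 → (0, 2, 1)

These 8 weights hit 3 W_13-dot-orbits; sizes (2, 4, 2):

[[1, 6], [2, 4, 7, 8], [3, 5]]


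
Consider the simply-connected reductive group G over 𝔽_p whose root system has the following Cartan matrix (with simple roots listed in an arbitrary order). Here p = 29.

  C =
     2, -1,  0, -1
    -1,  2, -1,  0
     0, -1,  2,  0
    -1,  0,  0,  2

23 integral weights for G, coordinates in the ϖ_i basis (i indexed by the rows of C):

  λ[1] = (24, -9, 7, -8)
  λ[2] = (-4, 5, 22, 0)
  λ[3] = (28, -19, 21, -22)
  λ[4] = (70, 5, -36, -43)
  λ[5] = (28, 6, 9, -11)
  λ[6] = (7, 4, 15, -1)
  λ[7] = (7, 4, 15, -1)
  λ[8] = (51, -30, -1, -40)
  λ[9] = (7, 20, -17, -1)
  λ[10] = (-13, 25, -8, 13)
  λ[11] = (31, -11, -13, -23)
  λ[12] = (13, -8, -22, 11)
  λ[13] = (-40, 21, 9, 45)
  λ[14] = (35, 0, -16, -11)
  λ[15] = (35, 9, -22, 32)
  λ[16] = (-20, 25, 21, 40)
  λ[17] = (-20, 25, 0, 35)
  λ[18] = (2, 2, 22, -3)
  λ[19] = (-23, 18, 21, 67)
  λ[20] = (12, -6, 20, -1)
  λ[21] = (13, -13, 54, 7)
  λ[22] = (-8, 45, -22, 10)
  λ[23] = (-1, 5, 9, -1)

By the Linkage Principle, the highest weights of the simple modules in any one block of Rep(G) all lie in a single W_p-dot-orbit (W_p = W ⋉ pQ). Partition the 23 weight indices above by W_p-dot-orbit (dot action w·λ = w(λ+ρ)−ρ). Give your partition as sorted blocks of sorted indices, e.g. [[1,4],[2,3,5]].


Dynkin diagram of C (from the 6 off-diagonal −1 entries): A_4.

Folding the 23 weights λ_j+ρ into Ā_29 (reps in the given 4-coord order):

  [1] (10, 8, 0, 7) · [2] (1, 3, 23, 2) · [3] (10, 8, 0, 7) · [4] (0, 6, 10, 0) · [5] (12, 0, 7, 7) · [6] (8, 5, 16, 0) · [7] (8, 5, 16, 0) · [8] (0, 6, 10, 0) · [9] (8, 5, 16, 0) · [10] (12, 7, 7, 2) · [11] (12, 0, 7, 7) · [12] (12, 7, 7, 2) · [13] (12, 0, 7, 7) · [14] (12, 7, 7, 2) · [15] (10, 8, 0, 7) · [16] (12, 0, 7, 7) · [17] (12, 7, 7, 2) · [18] (1, 3, 23, 2) · [19] (12, 0, 7, 7) · [20] (8, 5, 16, 0) · [21] (12, 7, 7, 2) · [22] (10, 8, 0, 7) · [23] (0, 6, 10, 0)

Partition of {1..23} into 6 W_29-dot-orbits:

[[1, 3, 15, 22], [2, 18], [4, 8, 23], [5, 11, 13, 16, 19], [6, 7, 9, 20], [10, 12, 14, 17, 21]]


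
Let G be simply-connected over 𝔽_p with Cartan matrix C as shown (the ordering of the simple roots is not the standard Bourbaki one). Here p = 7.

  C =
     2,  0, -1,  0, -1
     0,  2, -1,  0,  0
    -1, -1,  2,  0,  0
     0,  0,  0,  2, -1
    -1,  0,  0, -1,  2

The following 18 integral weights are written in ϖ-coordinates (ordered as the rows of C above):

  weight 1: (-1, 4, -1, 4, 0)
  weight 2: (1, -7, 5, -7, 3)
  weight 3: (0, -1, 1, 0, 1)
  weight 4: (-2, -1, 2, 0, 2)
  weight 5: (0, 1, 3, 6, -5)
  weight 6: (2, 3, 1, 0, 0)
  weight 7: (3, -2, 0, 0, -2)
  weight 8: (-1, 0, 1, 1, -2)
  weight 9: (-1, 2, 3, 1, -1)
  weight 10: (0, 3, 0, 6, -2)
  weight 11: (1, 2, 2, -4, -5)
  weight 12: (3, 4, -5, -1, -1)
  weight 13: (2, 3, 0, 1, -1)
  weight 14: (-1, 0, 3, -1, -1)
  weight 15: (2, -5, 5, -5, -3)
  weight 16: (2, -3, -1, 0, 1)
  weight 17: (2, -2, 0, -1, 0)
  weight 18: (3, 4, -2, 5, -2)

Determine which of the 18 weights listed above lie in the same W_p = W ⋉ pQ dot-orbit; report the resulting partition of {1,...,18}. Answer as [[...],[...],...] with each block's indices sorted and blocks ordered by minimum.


Root system A_5: the 5×5 matrix C matches after relabeling.

Alcove-folded reps (p=7, 18 weights, presented ϖ-order):

    λ_1 → (0, 1, 0, 1, 1)
    λ_2 → (0, 1, 0, 1, 1)
    λ_3 → (1, 0, 2, 1, 2)
    λ_4 → (1, 0, 2, 1, 2)
    λ_5 → (3, 1, 0, 0, 1)
    λ_6 → (1, 0, 2, 1, 2)
    λ_7 → (3, 1, 0, 0, 1)
    λ_8 → (1, 1, 1, 1, 0)
    λ_9 → (0, 1, 4, 0, 0)
    λ_10 → (0, 1, 0, 1, 1)
    λ_11 → (1, 0, 2, 1, 2)
    λ_12 → (0, 1, 4, 0, 0)
    λ_13 → (2, 1, 1, 0, 1)
    λ_14 → (0, 1, 4, 0, 0)
    λ_15 → (2, 1, 1, 0, 1)
    λ_16 → (1, 0, 2, 1, 2)
    λ_17 → (3, 1, 0, 0, 1)
    λ_18 → (1, 1, 1, 1, 0)

Linkage partition of the 18 weights (6 classes, p=7):

[[1, 2, 10], [3, 4, 6, 11, 16], [5, 7, 17], [8, 18], [9, 12, 14], [13, 15]]


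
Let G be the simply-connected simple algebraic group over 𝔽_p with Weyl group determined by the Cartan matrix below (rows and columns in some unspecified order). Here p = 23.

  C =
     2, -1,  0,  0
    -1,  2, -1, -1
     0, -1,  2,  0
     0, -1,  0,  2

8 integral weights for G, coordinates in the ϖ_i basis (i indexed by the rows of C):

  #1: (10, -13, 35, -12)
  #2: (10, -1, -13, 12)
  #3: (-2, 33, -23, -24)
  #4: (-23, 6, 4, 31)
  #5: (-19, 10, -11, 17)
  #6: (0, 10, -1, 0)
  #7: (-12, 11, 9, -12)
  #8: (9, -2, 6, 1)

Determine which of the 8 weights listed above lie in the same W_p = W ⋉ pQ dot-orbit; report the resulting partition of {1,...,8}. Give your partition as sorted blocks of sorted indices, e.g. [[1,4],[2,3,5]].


D_4 Cartan matrix, 4 simple roots permuted; ρ=(1,1,1,1).

Folding the 8 weights λ_j+ρ into Ā_23 (reps in the given 4-coord order):

  λ_1+ρ ↦ (1, 10, 0, 1);  λ_2+ρ ↦ (1, 10, 0, 1);  λ_3+ρ ↦ (1, 10, 0, 1);  λ_4+ρ ↦ (9, 1, 6, 1);  λ_5+ρ ↦ (1, 4, 7, 1);  λ_6+ρ ↦ (1, 10, 0, 1);  λ_7+ρ ↦ (1, 10, 0, 1);  λ_8+ρ ↦ (9, 1, 6, 1)

These 8 weights hit 3 W_23-dot-orbits; sizes (5, 2, 1):

[[1, 2, 3, 6, 7], [4, 8], [5]]


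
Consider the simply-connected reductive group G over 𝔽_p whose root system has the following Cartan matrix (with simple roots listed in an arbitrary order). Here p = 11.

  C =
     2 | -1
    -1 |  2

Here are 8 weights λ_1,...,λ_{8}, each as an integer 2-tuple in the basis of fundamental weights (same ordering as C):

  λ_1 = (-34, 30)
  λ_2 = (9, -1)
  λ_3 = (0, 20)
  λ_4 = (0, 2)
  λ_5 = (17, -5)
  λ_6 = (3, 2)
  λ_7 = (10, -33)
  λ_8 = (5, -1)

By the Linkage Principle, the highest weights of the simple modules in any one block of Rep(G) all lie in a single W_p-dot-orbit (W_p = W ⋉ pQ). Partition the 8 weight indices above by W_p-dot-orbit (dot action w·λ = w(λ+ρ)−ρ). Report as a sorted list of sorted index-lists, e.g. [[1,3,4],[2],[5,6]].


Type A_2, rank 2, |W|=6; reorder rows/cols to standard.

W_11-reps of the 8 weights in Ā_11 (same 2-coord order as C):

    1: (2, 0)
    2: (10, 0)
    3: (10, 0)
    4: (1, 3)
    5: (4, 3)
    6: (4, 3)
    7: (10, 0)
    8: (6, 0)

Linkage partition of the 8 weights (5 classes, p=11):

[[1], [2, 3, 7], [4], [5, 6], [8]]


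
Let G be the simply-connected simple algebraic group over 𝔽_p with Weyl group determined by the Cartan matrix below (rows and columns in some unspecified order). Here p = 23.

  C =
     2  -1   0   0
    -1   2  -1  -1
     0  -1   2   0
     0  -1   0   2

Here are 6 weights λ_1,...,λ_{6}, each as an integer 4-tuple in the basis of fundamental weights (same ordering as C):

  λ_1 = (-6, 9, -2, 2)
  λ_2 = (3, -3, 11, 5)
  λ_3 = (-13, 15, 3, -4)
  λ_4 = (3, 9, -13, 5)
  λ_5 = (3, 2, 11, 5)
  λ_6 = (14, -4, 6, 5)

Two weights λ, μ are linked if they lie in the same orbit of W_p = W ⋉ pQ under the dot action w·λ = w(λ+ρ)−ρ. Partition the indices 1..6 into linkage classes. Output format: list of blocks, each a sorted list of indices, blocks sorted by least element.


Cartan matrix: type D_4 (|W|=192); un-permuting the 4 rows.

Ā_23 reps of the 6 weights (D_4, coords as presented):

  λ_1+ρ ↦ (5, 4, 1, 3)
  λ_2+ρ ↦ (2, 2, 10, 4)
  λ_3+ρ ↦ (12, 1, 4, 3)
  λ_4+ρ ↦ (2, 2, 10, 4)
  λ_5+ρ ↦ (2, 2, 10, 4)
  λ_6+ρ ↦ (12, 1, 4, 3)

The 6 indices split into 3 linkage classes (same alcove rep ⇔ same W_23-dot-orbit):

[[1], [2, 4, 5], [3, 6]]


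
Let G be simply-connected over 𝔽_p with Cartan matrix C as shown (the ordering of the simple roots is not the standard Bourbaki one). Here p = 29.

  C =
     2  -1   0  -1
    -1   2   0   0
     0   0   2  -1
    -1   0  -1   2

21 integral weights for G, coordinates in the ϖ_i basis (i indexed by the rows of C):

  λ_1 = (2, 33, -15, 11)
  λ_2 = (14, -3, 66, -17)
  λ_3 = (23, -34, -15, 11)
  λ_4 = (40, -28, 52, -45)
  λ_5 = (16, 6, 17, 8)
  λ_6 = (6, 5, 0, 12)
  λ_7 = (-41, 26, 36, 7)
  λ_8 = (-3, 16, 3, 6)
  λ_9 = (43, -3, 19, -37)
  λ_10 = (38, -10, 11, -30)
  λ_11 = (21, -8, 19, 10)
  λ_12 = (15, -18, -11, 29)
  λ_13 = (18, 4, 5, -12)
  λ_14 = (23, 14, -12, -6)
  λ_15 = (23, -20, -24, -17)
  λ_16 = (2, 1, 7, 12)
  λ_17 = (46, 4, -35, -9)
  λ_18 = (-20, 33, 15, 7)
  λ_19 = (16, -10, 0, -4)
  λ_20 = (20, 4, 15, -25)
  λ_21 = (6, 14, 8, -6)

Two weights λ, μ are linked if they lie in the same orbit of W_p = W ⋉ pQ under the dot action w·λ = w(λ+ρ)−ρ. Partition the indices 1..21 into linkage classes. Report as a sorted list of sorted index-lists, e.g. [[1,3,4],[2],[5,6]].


Root system A_4: the 4×4 matrix C matches after relabeling.

Folding the 21 weights λ_j+ρ into Ā_29 (reps in the given 4-coord order):

    λ_1 → (5, 9, 2, 1)
    λ_2 → (7, 6, 1, 13)
    λ_3 → (2, 15, 4, 5)
    λ_4 → (5, 9, 2, 1)
    λ_5 → (2, 15, 4, 5)
    λ_6 → (7, 6, 1, 13)
    λ_7 → (3, 2, 8, 13)
    λ_8 → (2, 15, 4, 5)
    λ_9 → (7, 6, 1, 13)
    λ_10 → (0, 1, 7, 12)
    λ_11 → (2, 15, 4, 5)
    λ_12 → (0, 1, 7, 12)
    λ_13 → (8, 5, 5, 6)
    λ_14 → (8, 5, 5, 6)
    λ_15 → (8, 5, 5, 6)
    λ_16 → (3, 2, 8, 13)
    λ_17 → (8, 5, 5, 6)
    λ_18 → (8, 5, 5, 6)
    λ_19 → (5, 9, 2, 1)
    λ_20 → (3, 2, 8, 13)
    λ_21 → (2, 15, 4, 5)

These 21 weights hit 6 W_29-dot-orbits; sizes (3, 3, 5, 3, 2, 5):

[[1, 4, 19], [2, 6, 9], [3, 5, 8, 11, 21], [7, 16, 20], [10, 12], [13, 14, 15, 17, 18]]


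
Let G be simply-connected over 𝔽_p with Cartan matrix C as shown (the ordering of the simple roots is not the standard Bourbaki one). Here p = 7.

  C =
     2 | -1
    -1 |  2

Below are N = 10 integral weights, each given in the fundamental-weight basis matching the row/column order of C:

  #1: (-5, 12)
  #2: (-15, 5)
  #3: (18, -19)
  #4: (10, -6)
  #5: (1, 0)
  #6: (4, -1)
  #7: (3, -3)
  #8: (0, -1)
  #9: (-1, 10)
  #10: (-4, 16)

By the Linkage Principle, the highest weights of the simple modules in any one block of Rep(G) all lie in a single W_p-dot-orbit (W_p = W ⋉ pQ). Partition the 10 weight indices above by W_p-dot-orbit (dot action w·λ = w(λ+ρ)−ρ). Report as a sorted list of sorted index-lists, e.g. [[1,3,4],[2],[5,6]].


Dynkin diagram of C (from the 2 off-diagonal −1 entries): A_2.

Alcove-folded reps (p=7, 10 weights, presented ϖ-order):

  1: (2, 1) · 2: (1, 0) · 3: (2, 1) · 4: (2, 1) · 5: (2, 1) · 6: (5, 0) · 7: (2, 2) · 8: (1, 0) · 9: (4, 3) · 10: (4, 3)

Linkage partition of the 10 weights (5 classes, p=7):

[[1, 3, 4, 5], [2, 8], [6], [7], [9, 10]]


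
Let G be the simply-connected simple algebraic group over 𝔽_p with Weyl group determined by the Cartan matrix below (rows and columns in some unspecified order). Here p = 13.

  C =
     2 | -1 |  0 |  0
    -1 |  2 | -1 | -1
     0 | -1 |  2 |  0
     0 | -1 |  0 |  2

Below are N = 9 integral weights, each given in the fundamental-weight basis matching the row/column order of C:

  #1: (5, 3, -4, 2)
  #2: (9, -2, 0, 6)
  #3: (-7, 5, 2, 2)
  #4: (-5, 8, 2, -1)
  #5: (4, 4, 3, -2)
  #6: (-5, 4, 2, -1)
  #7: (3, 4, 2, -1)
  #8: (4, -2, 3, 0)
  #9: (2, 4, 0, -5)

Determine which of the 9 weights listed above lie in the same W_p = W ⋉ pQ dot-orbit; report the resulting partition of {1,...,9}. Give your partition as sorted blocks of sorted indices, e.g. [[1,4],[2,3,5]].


Root system D_4: the 4×4 matrix C matches after relabeling.

W_13-reps of the 9 weights in Ā_13 (same 4-coord order as C):

    1: (6, 0, 3, 3)
    2: (6, 0, 3, 3)
    3: (6, 0, 3, 3)
    4: (4, 1, 3, 0)
    5: (4, 1, 3, 0)
    6: (4, 1, 3, 0)
    7: (4, 1, 3, 0)
    8: (4, 1, 3, 0)
    9: (3, 1, 1, 4)

3 distinct reps among the 9 weights ⇒ 3 W_13-linkage classes:

[[1, 2, 3], [4, 5, 6, 7, 8], [9]]


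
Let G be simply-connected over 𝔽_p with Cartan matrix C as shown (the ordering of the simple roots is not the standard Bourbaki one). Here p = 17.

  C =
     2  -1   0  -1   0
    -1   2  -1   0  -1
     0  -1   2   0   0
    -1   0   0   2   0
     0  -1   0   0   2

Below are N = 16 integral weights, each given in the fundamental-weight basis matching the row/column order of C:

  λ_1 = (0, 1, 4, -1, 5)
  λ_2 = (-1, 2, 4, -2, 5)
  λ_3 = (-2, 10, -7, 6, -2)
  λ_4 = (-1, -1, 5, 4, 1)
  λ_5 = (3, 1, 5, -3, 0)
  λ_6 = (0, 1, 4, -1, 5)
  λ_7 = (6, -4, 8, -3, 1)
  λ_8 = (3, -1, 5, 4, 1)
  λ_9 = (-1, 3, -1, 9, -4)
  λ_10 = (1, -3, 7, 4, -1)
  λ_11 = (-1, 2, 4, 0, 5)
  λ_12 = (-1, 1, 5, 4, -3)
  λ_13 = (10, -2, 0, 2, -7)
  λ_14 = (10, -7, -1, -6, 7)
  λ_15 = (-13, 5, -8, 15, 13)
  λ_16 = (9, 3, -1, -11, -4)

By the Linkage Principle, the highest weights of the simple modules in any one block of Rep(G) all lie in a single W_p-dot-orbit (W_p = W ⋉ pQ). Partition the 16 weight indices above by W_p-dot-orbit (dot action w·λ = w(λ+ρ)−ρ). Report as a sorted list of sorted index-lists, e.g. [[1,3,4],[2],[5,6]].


Root system D_5: the 5×5 matrix C matches after relabeling.

Each λ_j+ρ reduced to Ā_17; 5-tuples below use C's row order:

  1: (1, 2, 5, 0, 6)
  2: (1, 2, 5, 0, 6)
  3: (3, 0, 6, 3, 1)
  4: (0, 0, 6, 5, 2)
  5: (2, 2, 6, 2, 1)
  6: (1, 2, 5, 0, 6)
  7: (2, 2, 6, 2, 1)
  8: (0, 0, 6, 5, 2)
  9: (0, 1, 0, 10, 3)
  10: (0, 0, 6, 5, 2)
  11: (1, 2, 5, 0, 6)
  12: (0, 0, 6, 5, 2)
  13: (3, 0, 6, 3, 1)
  14: (0, 0, 6, 5, 2)
  15: (3, 0, 6, 3, 1)
  16: (0, 1, 0, 10, 3)

Partition of {1..16} into 5 W_17-dot-orbits:

[[1, 2, 6, 11], [3, 13, 15], [4, 8, 10, 12, 14], [5, 7], [9, 16]]


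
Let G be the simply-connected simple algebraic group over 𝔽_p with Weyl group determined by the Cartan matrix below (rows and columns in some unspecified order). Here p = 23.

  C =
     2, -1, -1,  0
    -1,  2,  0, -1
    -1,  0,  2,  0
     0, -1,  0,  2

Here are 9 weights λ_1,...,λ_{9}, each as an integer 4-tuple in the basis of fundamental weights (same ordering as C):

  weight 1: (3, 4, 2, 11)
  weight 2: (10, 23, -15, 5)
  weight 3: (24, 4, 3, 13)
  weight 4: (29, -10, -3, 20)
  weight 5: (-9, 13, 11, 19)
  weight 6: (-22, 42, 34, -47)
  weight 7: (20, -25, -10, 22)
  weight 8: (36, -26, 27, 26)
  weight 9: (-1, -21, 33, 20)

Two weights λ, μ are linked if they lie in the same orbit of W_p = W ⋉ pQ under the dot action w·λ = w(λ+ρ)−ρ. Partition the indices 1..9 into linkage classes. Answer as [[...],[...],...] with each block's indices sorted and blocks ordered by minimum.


Cartan matrix: type A_4 (|W|=120); un-permuting the 4 rows.

Each λ_j+ρ reduced to Ā_23; 4-tuples below use C's row order:

  1: (4, 5, 2, 11) · 2: (4, 5, 2, 11) · 3: (2, 2, 12, 2) · 4: (2, 2, 12, 2) · 5: (3, 3, 8, 5) · 6: (9, 11, 2, 0) · 7: (9, 11, 2, 0) · 8: (2, 2, 12, 2) · 9: (9, 11, 2, 0)

Linkage partition of the 9 weights (4 classes, p=23):

[[1, 2], [3, 4, 8], [5], [6, 7, 9]]


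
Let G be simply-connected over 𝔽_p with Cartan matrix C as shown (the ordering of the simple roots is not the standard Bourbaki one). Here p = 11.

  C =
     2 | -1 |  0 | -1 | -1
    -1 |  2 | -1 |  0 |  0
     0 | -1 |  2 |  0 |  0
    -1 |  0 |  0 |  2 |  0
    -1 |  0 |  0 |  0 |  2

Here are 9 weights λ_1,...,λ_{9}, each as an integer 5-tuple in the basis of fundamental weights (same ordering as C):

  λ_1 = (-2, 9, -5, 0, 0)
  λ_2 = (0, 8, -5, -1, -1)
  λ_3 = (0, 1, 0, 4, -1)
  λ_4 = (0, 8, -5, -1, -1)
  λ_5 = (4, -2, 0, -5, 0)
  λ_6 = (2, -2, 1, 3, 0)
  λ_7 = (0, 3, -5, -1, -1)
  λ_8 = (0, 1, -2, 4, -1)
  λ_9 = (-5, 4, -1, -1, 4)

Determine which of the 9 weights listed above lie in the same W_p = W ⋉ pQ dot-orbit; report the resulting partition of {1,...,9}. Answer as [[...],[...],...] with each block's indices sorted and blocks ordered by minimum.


D_5 Cartan matrix, 5 simple roots permuted; ρ=(1,1,1,1,1).

Ā_11 reps of the 9 weights (D_5, coords as presented):

  1: (1, 0, 4, 0, 0) · 2: (1, 0, 4, 0, 0) · 3: (1, 1, 1, 5, 0) · 4: (1, 0, 4, 0, 0) · 5: (0, 1, 0, 4, 1) · 6: (2, 0, 1, 4, 1) · 7: (1, 0, 4, 0, 0) · 8: (1, 1, 1, 5, 0) · 9: (0, 1, 0, 4, 1)

Grouping the 9 weights by Ā_11-representative: 4 linkage classes.

[[1, 2, 4, 7], [3, 8], [5, 9], [6]]


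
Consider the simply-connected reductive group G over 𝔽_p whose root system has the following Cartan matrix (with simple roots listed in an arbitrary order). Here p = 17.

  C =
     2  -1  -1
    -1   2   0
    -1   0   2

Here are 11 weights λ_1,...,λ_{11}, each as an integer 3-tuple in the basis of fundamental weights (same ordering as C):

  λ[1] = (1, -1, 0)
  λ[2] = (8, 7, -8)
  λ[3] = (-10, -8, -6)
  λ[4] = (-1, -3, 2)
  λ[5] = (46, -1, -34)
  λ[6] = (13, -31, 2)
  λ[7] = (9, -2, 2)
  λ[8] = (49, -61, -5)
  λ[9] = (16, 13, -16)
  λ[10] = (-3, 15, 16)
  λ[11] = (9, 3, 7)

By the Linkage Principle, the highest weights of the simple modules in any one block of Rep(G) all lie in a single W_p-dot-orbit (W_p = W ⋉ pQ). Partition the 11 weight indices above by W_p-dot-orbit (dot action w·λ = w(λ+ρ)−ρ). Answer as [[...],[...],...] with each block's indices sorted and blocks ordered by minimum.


A_3 Cartan matrix, 3 simple roots permuted; ρ=(1,1,1).

λ_j+ρ reflected into Ā_17 (⟨·,θ^∨⟩≤17); 3-tuples as given:

    1: (2, 0, 1)
    2: (2, 8, 7)
    3: (9, 1, 3)
    4: (2, 0, 1)
    5: (3, 1, 0)
    6: (3, 1, 0)
    7: (9, 1, 3)
    8: (9, 1, 3)
    9: (2, 0, 1)
    10: (2, 0, 1)
    11: (9, 1, 3)

Linkage partition of the 11 weights (4 classes, p=17):

[[1, 4, 9, 10], [2], [3, 7, 8, 11], [5, 6]]


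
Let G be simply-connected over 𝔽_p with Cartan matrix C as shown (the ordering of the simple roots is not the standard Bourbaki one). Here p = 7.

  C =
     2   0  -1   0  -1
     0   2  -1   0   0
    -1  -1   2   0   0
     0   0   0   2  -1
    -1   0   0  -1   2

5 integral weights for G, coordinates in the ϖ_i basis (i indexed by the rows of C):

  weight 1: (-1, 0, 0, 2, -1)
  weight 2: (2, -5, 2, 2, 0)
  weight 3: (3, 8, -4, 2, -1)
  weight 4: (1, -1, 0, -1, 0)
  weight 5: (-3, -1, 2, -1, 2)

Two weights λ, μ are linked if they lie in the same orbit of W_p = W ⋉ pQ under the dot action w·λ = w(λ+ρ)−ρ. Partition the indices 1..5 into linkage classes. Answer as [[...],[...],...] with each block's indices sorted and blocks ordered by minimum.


Dynkin diagram of C (from the 8 off-diagonal −1 entries): A_5.

λ_j+ρ reflected into Ā_7 (⟨·,θ^∨⟩≤7); 5-tuples as given:

  λ_1+ρ ↦ (0, 1, 1, 3, 0)
  λ_2+ρ ↦ (2, 0, 1, 0, 1)
  λ_3+ρ ↦ (2, 0, 1, 0, 1)
  λ_4+ρ ↦ (2, 0, 1, 0, 1)
  λ_5+ρ ↦ (2, 0, 1, 0, 1)

The 5 indices split into 2 linkage classes (same alcove rep ⇔ same W_7-dot-orbit):

[[1], [2, 3, 4, 5]]


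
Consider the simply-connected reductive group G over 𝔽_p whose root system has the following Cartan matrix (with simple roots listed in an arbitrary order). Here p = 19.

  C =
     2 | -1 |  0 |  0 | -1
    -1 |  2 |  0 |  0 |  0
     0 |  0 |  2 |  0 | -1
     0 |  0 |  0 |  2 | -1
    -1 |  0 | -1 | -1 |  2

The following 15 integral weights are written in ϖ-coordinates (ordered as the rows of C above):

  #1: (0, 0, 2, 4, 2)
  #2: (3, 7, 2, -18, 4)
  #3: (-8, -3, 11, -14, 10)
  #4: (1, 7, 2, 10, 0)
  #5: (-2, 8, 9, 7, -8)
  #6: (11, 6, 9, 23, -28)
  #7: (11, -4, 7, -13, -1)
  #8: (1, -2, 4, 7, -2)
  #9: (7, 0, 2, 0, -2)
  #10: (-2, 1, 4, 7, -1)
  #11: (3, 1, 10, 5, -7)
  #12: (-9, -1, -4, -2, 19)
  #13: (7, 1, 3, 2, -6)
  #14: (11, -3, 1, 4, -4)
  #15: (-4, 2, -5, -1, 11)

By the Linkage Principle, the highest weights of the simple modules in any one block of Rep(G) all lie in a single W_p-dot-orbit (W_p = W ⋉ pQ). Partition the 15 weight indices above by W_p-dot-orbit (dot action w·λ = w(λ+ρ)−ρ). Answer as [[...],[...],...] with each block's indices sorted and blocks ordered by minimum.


D_5 Cartan matrix, 5 simple roots permuted; ρ=(1,1,1,1,1).

W_19-reps of the 15 weights in Ā_19 (same 5-coord order as C):

  λ_1 → (1, 1, 3, 5, 3);  λ_2 → (2, 0, 4, 0, 5);  λ_3 → (3, 2, 1, 2, 2);  λ_4 → (1, 1, 3, 5, 3);  λ_5 → (7, 1, 2, 0, 1);  λ_6 → (2, 0, 4, 0, 5);  λ_7 → (2, 0, 4, 0, 5);  λ_8 → (0, 1, 4, 7, 1);  λ_9 → (7, 1, 2, 0, 1);  λ_10 → (0, 1, 4, 7, 1);  λ_11 → (2, 0, 5, 0, 4);  λ_12 → (7, 1, 2, 0, 1);  λ_13 → (3, 2, 1, 2, 2);  λ_14 → (3, 2, 1, 2, 2);  λ_15 → (2, 0, 4, 0, 5)

Linkage partition of the 15 weights (6 classes, p=19):

[[1, 4], [2, 6, 7, 15], [3, 13, 14], [5, 9, 12], [8, 10], [11]]


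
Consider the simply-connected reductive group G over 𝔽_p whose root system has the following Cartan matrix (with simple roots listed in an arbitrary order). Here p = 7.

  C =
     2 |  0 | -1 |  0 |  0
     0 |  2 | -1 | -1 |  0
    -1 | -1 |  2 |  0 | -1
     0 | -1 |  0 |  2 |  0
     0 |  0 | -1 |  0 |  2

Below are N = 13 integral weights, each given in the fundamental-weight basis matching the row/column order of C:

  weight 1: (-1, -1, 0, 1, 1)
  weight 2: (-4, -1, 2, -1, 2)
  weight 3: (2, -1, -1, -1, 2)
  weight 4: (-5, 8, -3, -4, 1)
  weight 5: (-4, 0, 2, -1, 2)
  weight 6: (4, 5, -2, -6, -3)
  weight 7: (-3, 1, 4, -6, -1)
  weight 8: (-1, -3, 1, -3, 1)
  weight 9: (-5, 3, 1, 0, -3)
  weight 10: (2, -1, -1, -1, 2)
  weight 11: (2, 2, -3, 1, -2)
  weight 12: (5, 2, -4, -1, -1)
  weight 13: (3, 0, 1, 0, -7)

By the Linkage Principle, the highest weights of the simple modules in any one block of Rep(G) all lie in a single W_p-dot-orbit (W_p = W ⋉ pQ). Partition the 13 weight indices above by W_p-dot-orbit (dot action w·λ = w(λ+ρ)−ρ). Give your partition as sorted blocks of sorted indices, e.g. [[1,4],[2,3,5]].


Dynkin diagram of C (from the 8 off-diagonal −1 entries): D_5.

Each λ_j+ρ reduced to Ā_7; 5-tuples below use C's row order:

  1: (0, 0, 1, 2, 2) · 2: (3, 0, 0, 0, 3) · 3: (3, 0, 0, 0, 3) · 4: (0, 0, 2, 1, 2) · 5: (3, 0, 0, 0, 3) · 6: (1, 0, 1, 2, 0) · 7: (2, 0, 0, 2, 0) · 8: (2, 0, 0, 2, 0) · 9: (0, 0, 2, 1, 2) · 10: (3, 0, 0, 0, 3) · 11: (0, 0, 1, 2, 2) · 12: (3, 0, 0, 0, 3) · 13: (0, 0, 1, 2, 2)

5 distinct reps among the 13 weights ⇒ 5 W_7-linkage classes:

[[1, 11, 13], [2, 3, 5, 10, 12], [4, 9], [6], [7, 8]]


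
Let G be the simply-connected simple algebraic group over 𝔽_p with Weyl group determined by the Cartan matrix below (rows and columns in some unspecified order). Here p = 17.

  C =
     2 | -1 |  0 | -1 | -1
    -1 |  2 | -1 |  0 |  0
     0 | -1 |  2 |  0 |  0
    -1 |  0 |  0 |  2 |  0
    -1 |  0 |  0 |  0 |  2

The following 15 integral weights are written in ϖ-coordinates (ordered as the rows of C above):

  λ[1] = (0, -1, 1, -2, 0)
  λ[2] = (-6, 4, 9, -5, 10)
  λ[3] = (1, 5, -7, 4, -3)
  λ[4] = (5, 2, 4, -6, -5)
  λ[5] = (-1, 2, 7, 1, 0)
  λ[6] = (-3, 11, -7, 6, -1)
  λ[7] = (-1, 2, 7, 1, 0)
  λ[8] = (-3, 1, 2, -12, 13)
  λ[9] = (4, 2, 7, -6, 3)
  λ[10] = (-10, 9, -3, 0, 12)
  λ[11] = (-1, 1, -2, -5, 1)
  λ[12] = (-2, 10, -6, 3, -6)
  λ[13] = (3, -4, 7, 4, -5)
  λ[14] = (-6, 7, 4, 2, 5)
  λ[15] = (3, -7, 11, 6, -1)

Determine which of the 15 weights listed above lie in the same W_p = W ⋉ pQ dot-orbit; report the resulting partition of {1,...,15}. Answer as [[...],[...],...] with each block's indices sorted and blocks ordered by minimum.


C ↔ D_5 under row/col permutation; |W(D_5)| = 1920.

Each λ_j+ρ reduced to Ā_17; 5-tuples below use C's row order:

  λ_1 → (0, 0, 2, 1, 1) · λ_2 → (0, 0, 6, 5, 2) · λ_3 → (0, 0, 6, 5, 2) · λ_4 → (3, 0, 5, 2, 1) · λ_5 → (0, 3, 8, 2, 1) · λ_6 → (0, 0, 6, 5, 2) · λ_7 → (0, 3, 8, 2, 1) · λ_8 → (0, 3, 8, 2, 1) · λ_9 → (3, 0, 5, 2, 1) · λ_10 → (0, 1, 1, 8, 4) · λ_11 → (0, 0, 2, 1, 1) · λ_12 → (3, 0, 5, 2, 1) · λ_13 → (3, 0, 5, 2, 1) · λ_14 → (3, 0, 5, 2, 1) · λ_15 → (0, 0, 6, 5, 2)

Grouping the 15 weights by Ā_17-representative: 5 linkage classes.

[[1, 11], [2, 3, 6, 15], [4, 9, 12, 13, 14], [5, 7, 8], [10]]


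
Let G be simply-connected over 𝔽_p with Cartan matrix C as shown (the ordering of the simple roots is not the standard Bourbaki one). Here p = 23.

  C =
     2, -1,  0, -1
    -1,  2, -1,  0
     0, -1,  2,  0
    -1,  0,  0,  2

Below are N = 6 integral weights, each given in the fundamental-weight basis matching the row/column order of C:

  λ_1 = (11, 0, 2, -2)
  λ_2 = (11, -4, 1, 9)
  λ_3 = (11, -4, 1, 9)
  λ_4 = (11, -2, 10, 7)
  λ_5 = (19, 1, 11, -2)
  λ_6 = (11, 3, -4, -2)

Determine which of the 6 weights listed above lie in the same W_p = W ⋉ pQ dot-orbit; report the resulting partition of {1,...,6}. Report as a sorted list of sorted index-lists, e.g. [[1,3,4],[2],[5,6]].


Root system A_4: the 4×4 matrix C matches after relabeling.

Folding the 6 weights λ_j+ρ into Ā_23 (reps in the given 4-coord order):

  λ_1 → (11, 1, 3, 1)
  λ_2 → (9, 2, 1, 10)
  λ_3 → (9, 2, 1, 10)
  λ_4 → (11, 1, 3, 1)
  λ_5 → (9, 2, 1, 10)
  λ_6 → (11, 1, 3, 1)

Grouping the 6 weights by Ā_23-representative: 2 linkage classes.

[[1, 4, 6], [2, 3, 5]]


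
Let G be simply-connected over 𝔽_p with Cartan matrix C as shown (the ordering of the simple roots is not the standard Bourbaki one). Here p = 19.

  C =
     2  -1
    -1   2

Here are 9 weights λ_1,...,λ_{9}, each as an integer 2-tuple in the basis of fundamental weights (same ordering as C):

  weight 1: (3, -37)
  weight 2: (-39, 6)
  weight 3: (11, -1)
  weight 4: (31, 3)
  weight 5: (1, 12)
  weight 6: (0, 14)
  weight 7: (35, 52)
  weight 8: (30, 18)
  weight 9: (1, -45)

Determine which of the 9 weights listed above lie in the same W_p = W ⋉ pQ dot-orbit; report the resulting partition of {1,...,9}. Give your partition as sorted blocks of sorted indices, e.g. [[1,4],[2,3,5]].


Type A_2, rank 2, |W|=6; reorder rows/cols to standard.

Alcove-folded reps (p=19, 9 weights, presented ϖ-order):

  1: (2, 13)
  2: (12, 0)
  3: (12, 0)
  4: (2, 13)
  5: (2, 13)
  6: (1, 15)
  7: (2, 13)
  8: (12, 0)
  9: (2, 13)

These 9 weights hit 3 W_19-dot-orbits; sizes (5, 3, 1):

[[1, 4, 5, 7, 9], [2, 3, 8], [6]]


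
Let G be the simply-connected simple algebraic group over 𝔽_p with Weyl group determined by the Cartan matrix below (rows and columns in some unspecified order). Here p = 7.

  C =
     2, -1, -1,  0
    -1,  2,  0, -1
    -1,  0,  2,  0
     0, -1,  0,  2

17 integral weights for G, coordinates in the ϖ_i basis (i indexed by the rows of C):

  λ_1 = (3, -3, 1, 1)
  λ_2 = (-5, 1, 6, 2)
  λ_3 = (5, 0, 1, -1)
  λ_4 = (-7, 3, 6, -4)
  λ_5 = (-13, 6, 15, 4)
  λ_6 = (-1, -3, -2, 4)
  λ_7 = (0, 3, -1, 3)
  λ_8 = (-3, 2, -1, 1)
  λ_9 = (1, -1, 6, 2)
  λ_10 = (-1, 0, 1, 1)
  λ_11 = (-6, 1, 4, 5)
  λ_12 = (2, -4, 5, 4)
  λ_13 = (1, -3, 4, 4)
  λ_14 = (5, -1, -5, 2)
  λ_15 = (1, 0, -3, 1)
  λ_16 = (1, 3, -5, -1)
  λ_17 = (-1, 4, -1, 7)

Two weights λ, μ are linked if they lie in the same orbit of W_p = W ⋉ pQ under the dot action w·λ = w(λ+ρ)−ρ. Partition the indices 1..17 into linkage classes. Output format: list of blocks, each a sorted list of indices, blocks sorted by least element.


Root system A_4: the 4×4 matrix C matches after relabeling.

Ā_7 reps of the 17 weights (A_4, coords as presented):

  λ_1 → (2, 2, 2, 0);  λ_2 → (2, 2, 2, 0);  λ_3 → (5, 1, 0, 1);  λ_4 → (1, 3, 1, 2);  λ_5 → (0, 2, 2, 0);  λ_6 → (0, 1, 2, 2);  λ_7 → (1, 3, 1, 2);  λ_8 → (0, 1, 2, 2);  λ_9 → (0, 2, 2, 0);  λ_10 → (0, 1, 2, 2);  λ_11 → (1, 3, 1, 2);  λ_12 → (0, 1, 2, 2);  λ_13 → (0, 2, 2, 0);  λ_14 → (2, 0, 2, 1);  λ_15 → (0, 1, 2, 2);  λ_16 → (2, 2, 2, 0);  λ_17 → (5, 1, 0, 1)

These 17 weights hit 6 W_7-dot-orbits; sizes (3, 2, 3, 3, 5, 1):

[[1, 2, 16], [3, 17], [4, 7, 11], [5, 9, 13], [6, 8, 10, 12, 15], [14]]


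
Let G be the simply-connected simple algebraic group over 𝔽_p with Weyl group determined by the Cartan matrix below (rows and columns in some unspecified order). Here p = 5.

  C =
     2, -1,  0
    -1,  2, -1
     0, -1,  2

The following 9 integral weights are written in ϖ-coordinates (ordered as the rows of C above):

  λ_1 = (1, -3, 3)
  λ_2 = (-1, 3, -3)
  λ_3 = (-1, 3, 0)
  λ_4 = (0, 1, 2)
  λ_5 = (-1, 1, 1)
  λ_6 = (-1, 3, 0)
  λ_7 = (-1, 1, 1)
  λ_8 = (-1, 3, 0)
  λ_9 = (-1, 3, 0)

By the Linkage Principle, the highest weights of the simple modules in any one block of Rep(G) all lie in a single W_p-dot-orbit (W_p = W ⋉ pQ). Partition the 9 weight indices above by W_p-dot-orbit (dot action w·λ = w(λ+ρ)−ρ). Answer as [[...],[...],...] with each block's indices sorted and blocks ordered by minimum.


Root system A_3: the 3×3 matrix C matches after relabeling.

Ā_5 reps of the 9 weights (A_3, coords as presented):

  λ_1+ρ ↦ (0, 2, 2)
  λ_2+ρ ↦ (0, 2, 2)
  λ_3+ρ ↦ (0, 4, 1)
  λ_4+ρ ↦ (0, 2, 2)
  λ_5+ρ ↦ (0, 2, 2)
  λ_6+ρ ↦ (0, 4, 1)
  λ_7+ρ ↦ (0, 2, 2)
  λ_8+ρ ↦ (0, 4, 1)
  λ_9+ρ ↦ (0, 4, 1)

Linkage partition of the 9 weights (2 classes, p=5):

[[1, 2, 4, 5, 7], [3, 6, 8, 9]]


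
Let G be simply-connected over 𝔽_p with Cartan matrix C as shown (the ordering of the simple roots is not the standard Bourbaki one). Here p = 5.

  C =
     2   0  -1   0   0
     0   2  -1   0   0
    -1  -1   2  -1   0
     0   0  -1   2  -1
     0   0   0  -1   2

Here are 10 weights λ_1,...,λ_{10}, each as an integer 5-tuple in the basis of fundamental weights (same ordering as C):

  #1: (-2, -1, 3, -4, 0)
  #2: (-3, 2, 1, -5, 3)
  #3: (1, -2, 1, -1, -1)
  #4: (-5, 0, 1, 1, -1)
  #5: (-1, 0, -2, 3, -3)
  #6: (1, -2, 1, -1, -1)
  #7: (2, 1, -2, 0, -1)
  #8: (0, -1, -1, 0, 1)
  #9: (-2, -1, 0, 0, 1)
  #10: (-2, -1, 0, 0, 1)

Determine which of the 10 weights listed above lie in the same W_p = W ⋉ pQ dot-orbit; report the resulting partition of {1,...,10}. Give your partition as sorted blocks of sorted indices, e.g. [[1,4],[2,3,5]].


C ↔ D_5 under row/col permutation; |W(D_5)| = 1920.

W_5-reps of the 10 weights in Ā_5 (same 5-coord order as C):

  1: (1, 0, 0, 1, 2) · 2: (2, 1, 1, 0, 0) · 3: (2, 1, 1, 0, 0) · 4: (2, 1, 1, 0, 0) · 5: (1, 0, 0, 1, 2) · 6: (2, 1, 1, 0, 0) · 7: (2, 1, 1, 0, 0) · 8: (1, 0, 0, 1, 2) · 9: (1, 0, 0, 1, 2) · 10: (1, 0, 0, 1, 2)

Grouping the 10 weights by Ā_5-representative: 2 linkage classes.

[[1, 5, 8, 9, 10], [2, 3, 4, 6, 7]]
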